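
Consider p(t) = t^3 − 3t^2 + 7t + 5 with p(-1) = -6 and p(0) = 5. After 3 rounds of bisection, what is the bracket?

p(-0.5) = 0.625 > 0, so the root lies in [-1, -0.5]
p(-0.75) = -2.359375 < 0, so the root lies in [-0.75, -0.5]
p(-0.625) = -0.791016 < 0, so the root lies in [-0.625, -0.5]

[-0.625, -0.5]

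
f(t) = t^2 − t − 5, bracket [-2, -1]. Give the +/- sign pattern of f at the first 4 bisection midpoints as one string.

t = -1.5 gives f = -1.25, negative; keep [-2, -1.5]
t = -1.75 gives f = -0.1875, negative; keep [-2, -1.75]
t = -1.875 gives f = 0.390625, positive; keep [-1.875, -1.75]
t = -1.8125 gives f = 0.0977, positive; keep [-1.8125, -1.75]

--++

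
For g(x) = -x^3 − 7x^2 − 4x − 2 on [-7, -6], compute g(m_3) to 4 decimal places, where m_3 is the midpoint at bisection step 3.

g(-6.5) = 2.875 > 0, so the root lies in [-6.5, -6]
g(-6.25) = -6.296875 < 0, so the root lies in [-6.5, -6.25]
g(-6.375) = -1.900391 < 0, so the root lies in [-6.5, -6.375]

-1.9004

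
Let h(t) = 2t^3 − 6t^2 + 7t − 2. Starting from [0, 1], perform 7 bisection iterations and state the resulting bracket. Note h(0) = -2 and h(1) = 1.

m = 0.5, h(m) = 0.25 (+); new bracket [0, 0.5]
m = 0.25, h(m) = -0.59375 (−); new bracket [0.25, 0.5]
m = 0.375, h(m) = -0.113281 (−); new bracket [0.375, 0.5]
m = 0.4375, h(m) = 0.0815 (+); new bracket [0.375, 0.4375]
m = 0.40625, h(m) = -0.0124 (−); new bracket [0.40625, 0.4375]
m = 0.421875, h(m) = 0.0354 (+); new bracket [0.40625, 0.421875]
m = 0.4140625, h(m) = 0.0117 (+); new bracket [0.40625, 0.4140625]

[0.40625, 0.4140625]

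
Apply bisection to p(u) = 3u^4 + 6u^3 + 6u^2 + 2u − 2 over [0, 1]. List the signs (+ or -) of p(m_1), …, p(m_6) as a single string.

p(0.5) = 1.4375 > 0, so the root lies in [0, 0.5]
p(0.25) = -1.019531 < 0, so the root lies in [0.25, 0.5]
p(0.375) = -0.030518 < 0, so the root lies in [0.375, 0.5]
p(0.4375) = 0.6358 > 0, so the root lies in [0.375, 0.4375]
p(0.40625) = 0.2867 > 0, so the root lies in [0.375, 0.40625]
p(0.390625) = 0.1243 > 0, so the root lies in [0.375, 0.390625]

+--+++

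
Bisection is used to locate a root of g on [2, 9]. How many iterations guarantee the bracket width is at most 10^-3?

Width after n steps is 7/2^n. Need 2^n ≥ 7/10^-3 = 7000.
2^12 = 4096 < 7000 ≤ 2^13 = 8192, so n = 13.

13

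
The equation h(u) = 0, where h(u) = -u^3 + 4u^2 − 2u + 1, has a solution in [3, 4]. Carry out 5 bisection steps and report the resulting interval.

u = 3.5 gives h = 0.125, positive; keep [3.5, 4]
u = 3.75 gives h = -2.984375, negative; keep [3.5, 3.75]
u = 3.625 gives h = -1.322266, negative; keep [3.5, 3.625]
u = 3.5625 gives h = -0.5725, negative; keep [3.5, 3.5625]
u = 3.53125 gives h = -0.2173, negative; keep [3.5, 3.53125]

[3.5, 3.53125]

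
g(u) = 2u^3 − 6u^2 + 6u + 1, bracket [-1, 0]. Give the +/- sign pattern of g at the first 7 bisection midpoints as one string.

midpoint -0.5: g = -3.75 < 0 → [-0.5, 0]
midpoint -0.25: g = -0.90625 < 0 → [-0.25, 0]
midpoint -0.125: g = 0.152344 > 0 → [-0.25, -0.125]
midpoint -0.1875: g = -0.3491 < 0 → [-0.1875, -0.125]
midpoint -0.15625: g = -0.0916 < 0 → [-0.15625, -0.125]
midpoint -0.140625: g = 0.032 > 0 → [-0.15625, -0.140625]
midpoint -0.1484375: g = -0.0294 < 0 → [-0.1484375, -0.140625]

--+--+-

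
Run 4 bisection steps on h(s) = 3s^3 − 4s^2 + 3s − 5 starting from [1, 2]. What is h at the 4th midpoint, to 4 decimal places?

-0.0417

h(1.5) = 0.625 > 0, so the root lies in [1, 1.5]
h(1.25) = -1.640625 < 0, so the root lies in [1.25, 1.5]
h(1.375) = -0.638672 < 0, so the root lies in [1.375, 1.5]
h(1.4375) = -0.0417 < 0, so the root lies in [1.4375, 1.5]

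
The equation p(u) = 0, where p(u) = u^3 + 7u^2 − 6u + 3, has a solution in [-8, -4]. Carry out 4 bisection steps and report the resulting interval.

m = -6, p(m) = 75 (+); new bracket [-8, -6]
m = -7, p(m) = 45 (+); new bracket [-8, -7]
m = -7.5, p(m) = 19.875 (+); new bracket [-8, -7.5]
m = -7.75, p(m) = 4.4531 (+); new bracket [-8, -7.75]

[-8, -7.75]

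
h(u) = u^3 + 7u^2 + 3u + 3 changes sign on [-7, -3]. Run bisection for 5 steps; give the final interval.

[-6.625, -6.5]

u = -5 gives h = 38, positive; keep [-7, -5]
u = -6 gives h = 21, positive; keep [-7, -6]
u = -6.5 gives h = 4.625, positive; keep [-7, -6.5]
u = -6.75 gives h = -5.8594, negative; keep [-6.75, -6.5]
u = -6.625 gives h = -0.416, negative; keep [-6.625, -6.5]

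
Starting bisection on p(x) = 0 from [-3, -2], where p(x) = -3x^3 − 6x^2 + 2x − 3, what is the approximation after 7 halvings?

-2.4453125

x = -2.5 gives p = 1.375, positive; keep [-2.5, -2]
x = -2.25 gives p = -3.703125, negative; keep [-2.5, -2.25]
x = -2.375 gives p = -1.404297, negative; keep [-2.5, -2.375]
x = -2.4375 gives p = -0.0769, negative; keep [-2.5, -2.4375]
x = -2.46875 gives p = 0.6332, positive; keep [-2.46875, -2.4375]
x = -2.453125 gives p = 0.2742, positive; keep [-2.453125, -2.4375]
x = -2.4453125 gives p = 0.0977, positive; keep [-2.4453125, -2.4375]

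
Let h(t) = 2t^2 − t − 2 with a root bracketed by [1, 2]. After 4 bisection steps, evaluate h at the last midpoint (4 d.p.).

0.1328

t = 1.5 gives h = 1, positive; keep [1, 1.5]
t = 1.25 gives h = -0.125, negative; keep [1.25, 1.5]
t = 1.375 gives h = 0.40625, positive; keep [1.25, 1.375]
t = 1.3125 gives h = 0.1328, positive; keep [1.25, 1.3125]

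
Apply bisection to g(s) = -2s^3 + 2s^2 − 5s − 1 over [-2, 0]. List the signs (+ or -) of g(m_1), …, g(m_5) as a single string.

+++-+

g(-1) = 8 > 0, so the root lies in [-1, 0]
g(-0.5) = 2.25 > 0, so the root lies in [-0.5, 0]
g(-0.25) = 0.40625 > 0, so the root lies in [-0.25, 0]
g(-0.125) = -0.3398 < 0, so the root lies in [-0.25, -0.125]
g(-0.1875) = 0.021 > 0, so the root lies in [-0.1875, -0.125]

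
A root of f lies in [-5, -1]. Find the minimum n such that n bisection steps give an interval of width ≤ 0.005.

10

Width after n steps is 4/2^n. Need 2^n ≥ 4/0.005 = 800.
2^9 = 512 < 800 ≤ 2^10 = 1024, so n = 10.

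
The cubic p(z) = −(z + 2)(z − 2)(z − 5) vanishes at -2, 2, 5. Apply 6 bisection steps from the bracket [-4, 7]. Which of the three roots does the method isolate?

-2

z = 1.5 gives p = -6.125, negative; keep [-4, 1.5]
z = -1.25 gives p = -15.234375, negative; keep [-4, -1.25]
z = -2.625 gives p = 22.041016, positive; keep [-2.625, -1.25]
z = -1.9375 gives p = -1.7073, negative; keep [-2.625, -1.9375]
z = -2.28125 gives p = 8.7674, positive; keep [-2.28125, -1.9375]
z = -2.109375 gives p = 3.1954, positive; keep [-2.109375, -1.9375]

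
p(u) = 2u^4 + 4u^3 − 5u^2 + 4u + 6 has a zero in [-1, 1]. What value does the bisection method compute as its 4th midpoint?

midpoint 0: p = 6 > 0 → [-1, 0]
midpoint -0.5: p = 2.375 > 0 → [-1, -0.5]
midpoint -0.75: p = -0.867188 < 0 → [-0.75, -0.5]
midpoint -0.625: p = 0.8755 > 0 → [-0.75, -0.625]

-0.625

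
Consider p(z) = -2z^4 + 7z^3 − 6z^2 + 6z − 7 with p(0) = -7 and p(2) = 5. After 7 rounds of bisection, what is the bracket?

p(1) = -2 < 0, so the root lies in [1, 2]
p(1.5) = 2 > 0, so the root lies in [1, 1.5]
p(1.25) = -0.085938 < 0, so the root lies in [1.25, 1.5]
p(1.375) = 0.9546 > 0, so the root lies in [1.25, 1.375]
p(1.3125) = 0.4309 > 0, so the root lies in [1.25, 1.3125]
p(1.28125) = 0.1713 > 0, so the root lies in [1.25, 1.28125]
p(1.265625) = 0.0423 > 0, so the root lies in [1.25, 1.265625]

[1.25, 1.265625]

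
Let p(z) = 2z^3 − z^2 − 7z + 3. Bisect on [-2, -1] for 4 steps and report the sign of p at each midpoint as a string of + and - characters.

midpoint -1.5: p = 4.5 > 0 → [-2, -1.5]
midpoint -1.75: p = 1.46875 > 0 → [-2, -1.75]
midpoint -1.875: p = -0.574219 < 0 → [-1.875, -1.75]
midpoint -1.8125: p = 0.4937 > 0 → [-1.875, -1.8125]

++-+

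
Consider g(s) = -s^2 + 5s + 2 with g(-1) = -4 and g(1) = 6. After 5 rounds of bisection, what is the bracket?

midpoint 0: g = 2 > 0 → [-1, 0]
midpoint -0.5: g = -0.75 < 0 → [-0.5, 0]
midpoint -0.25: g = 0.6875 > 0 → [-0.5, -0.25]
midpoint -0.375: g = -0.0156 < 0 → [-0.375, -0.25]
midpoint -0.3125: g = 0.3398 > 0 → [-0.375, -0.3125]

[-0.375, -0.3125]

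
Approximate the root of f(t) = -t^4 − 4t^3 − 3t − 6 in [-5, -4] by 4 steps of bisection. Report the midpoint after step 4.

-4.0625

m = -4.5, f(m) = -38.0625 (−); new bracket [-4.5, -4]
m = -4.25, f(m) = -12.441406 (−); new bracket [-4.25, -4]
m = -4.125, f(m) = -2.398682 (−); new bracket [-4.125, -4]
m = -4.0625, f(m) = 1.9971 (+); new bracket [-4.125, -4.0625]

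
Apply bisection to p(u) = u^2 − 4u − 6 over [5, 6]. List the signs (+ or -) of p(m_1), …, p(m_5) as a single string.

++-+-

p(5.5) = 2.25 > 0, so the root lies in [5, 5.5]
p(5.25) = 0.5625 > 0, so the root lies in [5, 5.25]
p(5.125) = -0.234375 < 0, so the root lies in [5.125, 5.25]
p(5.1875) = 0.1602 > 0, so the root lies in [5.125, 5.1875]
p(5.15625) = -0.0381 < 0, so the root lies in [5.15625, 5.1875]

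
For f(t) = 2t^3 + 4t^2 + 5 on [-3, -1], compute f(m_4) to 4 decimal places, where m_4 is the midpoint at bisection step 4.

0.7695

f(-2) = 5 > 0, so the root lies in [-3, -2]
f(-2.5) = -1.25 < 0, so the root lies in [-2.5, -2]
f(-2.25) = 2.46875 > 0, so the root lies in [-2.5, -2.25]
f(-2.375) = 0.7695 > 0, so the root lies in [-2.5, -2.375]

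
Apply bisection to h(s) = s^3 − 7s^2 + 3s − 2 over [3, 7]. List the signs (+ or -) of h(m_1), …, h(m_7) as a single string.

---++-+

h(5) = -37 < 0, so the root lies in [5, 7]
h(6) = -20 < 0, so the root lies in [6, 7]
h(6.5) = -3.625 < 0, so the root lies in [6.5, 7]
h(6.75) = 6.8594 > 0, so the root lies in [6.5, 6.75]
h(6.625) = 1.416 > 0, so the root lies in [6.5, 6.625]
h(6.5625) = -1.1541 < 0, so the root lies in [6.5625, 6.625]
h(6.59375) = 0.1185 > 0, so the root lies in [6.5625, 6.59375]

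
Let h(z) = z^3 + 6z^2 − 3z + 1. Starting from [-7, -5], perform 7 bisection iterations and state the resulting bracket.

[-6.5, -6.484375]

midpoint -6: h = 19 > 0 → [-7, -6]
midpoint -6.5: h = -0.625 < 0 → [-6.5, -6]
midpoint -6.25: h = 9.984375 > 0 → [-6.5, -6.25]
midpoint -6.375: h = 4.8848 > 0 → [-6.5, -6.375]
midpoint -6.4375: h = 2.1819 > 0 → [-6.5, -6.4375]
midpoint -6.46875: h = 0.7915 > 0 → [-6.5, -6.46875]
midpoint -6.484375: h = 0.0866 > 0 → [-6.5, -6.484375]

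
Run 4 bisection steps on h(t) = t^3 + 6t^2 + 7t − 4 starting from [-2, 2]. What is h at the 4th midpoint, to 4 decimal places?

midpoint 0: h = -4 < 0 → [0, 2]
midpoint 1: h = 10 > 0 → [0, 1]
midpoint 0.5: h = 1.125 > 0 → [0, 0.5]
midpoint 0.25: h = -1.8594 < 0 → [0.25, 0.5]

-1.8594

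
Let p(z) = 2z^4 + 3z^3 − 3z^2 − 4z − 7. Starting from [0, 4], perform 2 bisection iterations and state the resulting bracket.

[1, 2]

z = 2 gives p = 29, positive; keep [0, 2]
z = 1 gives p = -9, negative; keep [1, 2]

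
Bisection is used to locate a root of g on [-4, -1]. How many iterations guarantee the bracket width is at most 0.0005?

13

Width after n steps is 3/2^n. Need 2^n ≥ 3/0.0005 = 6000.
2^12 = 4096 < 6000 ≤ 2^13 = 8192, so n = 13.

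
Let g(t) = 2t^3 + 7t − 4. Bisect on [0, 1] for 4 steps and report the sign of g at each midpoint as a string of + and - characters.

-+++

midpoint 0.5: g = -0.25 < 0 → [0.5, 1]
midpoint 0.75: g = 2.09375 > 0 → [0.5, 0.75]
midpoint 0.625: g = 0.863281 > 0 → [0.5, 0.625]
midpoint 0.5625: g = 0.2935 > 0 → [0.5, 0.5625]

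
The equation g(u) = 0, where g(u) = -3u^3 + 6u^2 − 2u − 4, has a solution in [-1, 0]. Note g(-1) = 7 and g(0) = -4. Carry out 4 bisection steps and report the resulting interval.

u = -0.5 gives g = -1.125, negative; keep [-1, -0.5]
u = -0.75 gives g = 2.140625, positive; keep [-0.75, -0.5]
u = -0.625 gives g = 0.326172, positive; keep [-0.625, -0.5]
u = -0.5625 gives g = -0.4426, negative; keep [-0.625, -0.5625]

[-0.625, -0.5625]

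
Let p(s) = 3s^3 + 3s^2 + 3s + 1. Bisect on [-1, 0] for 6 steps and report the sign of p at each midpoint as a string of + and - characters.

s = -0.5 gives p = -0.125, negative; keep [-0.5, 0]
s = -0.25 gives p = 0.390625, positive; keep [-0.5, -0.25]
s = -0.375 gives p = 0.138672, positive; keep [-0.5, -0.375]
s = -0.4375 gives p = 0.0105, positive; keep [-0.5, -0.4375]
s = -0.46875 gives p = -0.0561, negative; keep [-0.46875, -0.4375]
s = -0.453125 gives p = -0.0225, negative; keep [-0.453125, -0.4375]

-+++--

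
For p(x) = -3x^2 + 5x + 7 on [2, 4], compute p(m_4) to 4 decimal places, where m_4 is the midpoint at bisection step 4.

-0.5469

m = 3, p(m) = -5 (−); new bracket [2, 3]
m = 2.5, p(m) = 0.75 (+); new bracket [2.5, 3]
m = 2.75, p(m) = -1.9375 (−); new bracket [2.5, 2.75]
m = 2.625, p(m) = -0.5469 (−); new bracket [2.5, 2.625]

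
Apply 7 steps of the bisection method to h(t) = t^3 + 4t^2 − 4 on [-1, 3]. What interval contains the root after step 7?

[0.875, 0.90625]

m = 1, h(m) = 1 (+); new bracket [-1, 1]
m = 0, h(m) = -4 (−); new bracket [0, 1]
m = 0.5, h(m) = -2.875 (−); new bracket [0.5, 1]
m = 0.75, h(m) = -1.3281 (−); new bracket [0.75, 1]
m = 0.875, h(m) = -0.2676 (−); new bracket [0.875, 1]
m = 0.9375, h(m) = 0.3396 (+); new bracket [0.875, 0.9375]
m = 0.90625, h(m) = 0.0294 (+); new bracket [0.875, 0.90625]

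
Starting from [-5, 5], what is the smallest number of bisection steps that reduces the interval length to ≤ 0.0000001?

27

Width after n steps is 10/2^n. Need 2^n ≥ 10/0.0000001 = 100000000.
2^26 = 67108864 < 100000000 ≤ 2^27 = 134217728, so n = 27.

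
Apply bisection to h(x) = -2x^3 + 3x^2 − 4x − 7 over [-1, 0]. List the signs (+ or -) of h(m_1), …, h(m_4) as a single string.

midpoint -0.5: h = -4 < 0 → [-1, -0.5]
midpoint -0.75: h = -1.46875 < 0 → [-1, -0.75]
midpoint -0.875: h = 0.136719 > 0 → [-0.875, -0.75]
midpoint -0.8125: h = -0.6968 < 0 → [-0.875, -0.8125]

--+-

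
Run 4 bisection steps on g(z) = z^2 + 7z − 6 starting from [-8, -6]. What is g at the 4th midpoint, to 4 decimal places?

0.8906

m = -7, g(m) = -6 (−); new bracket [-8, -7]
m = -7.5, g(m) = -2.25 (−); new bracket [-8, -7.5]
m = -7.75, g(m) = -0.1875 (−); new bracket [-8, -7.75]
m = -7.875, g(m) = 0.8906 (+); new bracket [-7.875, -7.75]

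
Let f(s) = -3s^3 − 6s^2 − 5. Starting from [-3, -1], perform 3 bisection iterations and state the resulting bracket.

[-2.5, -2.25]

s = -2 gives f = -5, negative; keep [-3, -2]
s = -2.5 gives f = 4.375, positive; keep [-2.5, -2]
s = -2.25 gives f = -1.203125, negative; keep [-2.5, -2.25]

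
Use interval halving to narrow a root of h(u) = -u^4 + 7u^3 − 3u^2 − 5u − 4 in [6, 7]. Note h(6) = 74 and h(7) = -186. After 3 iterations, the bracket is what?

[6.375, 6.5]

m = 6.5, h(m) = -25.9375 (−); new bracket [6, 6.5]
m = 6.25, h(m) = 30.667969 (+); new bracket [6.25, 6.5]
m = 6.375, h(m) = 4.130615 (+); new bracket [6.375, 6.5]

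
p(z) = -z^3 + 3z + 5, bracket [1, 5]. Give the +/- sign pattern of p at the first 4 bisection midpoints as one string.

midpoint 3: p = -13 < 0 → [1, 3]
midpoint 2: p = 3 > 0 → [2, 3]
midpoint 2.5: p = -3.125 < 0 → [2, 2.5]
midpoint 2.25: p = 0.3594 > 0 → [2.25, 2.5]

-+-+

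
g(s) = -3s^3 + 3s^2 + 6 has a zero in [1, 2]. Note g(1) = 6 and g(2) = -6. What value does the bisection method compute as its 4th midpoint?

s = 1.5 gives g = 2.625, positive; keep [1.5, 2]
s = 1.75 gives g = -0.890625, negative; keep [1.5, 1.75]
s = 1.625 gives g = 1.048828, positive; keep [1.625, 1.75]
s = 1.6875 gives g = 0.1267, positive; keep [1.6875, 1.75]

1.6875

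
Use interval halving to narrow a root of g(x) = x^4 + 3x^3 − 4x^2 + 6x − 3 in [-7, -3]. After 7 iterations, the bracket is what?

[-4.3125, -4.28125]

x = -5 gives g = 117, positive; keep [-5, -3]
x = -4 gives g = -27, negative; keep [-5, -4]
x = -4.5 gives g = 25.6875, positive; keep [-4.5, -4]
x = -4.25 gives g = -4.793, negative; keep [-4.5, -4.25]
x = -4.375 gives g = 9.3303, positive; keep [-4.375, -4.25]
x = -4.3125 gives g = 2, positive; keep [-4.3125, -4.25]
x = -4.28125 gives g = -1.4623, negative; keep [-4.3125, -4.28125]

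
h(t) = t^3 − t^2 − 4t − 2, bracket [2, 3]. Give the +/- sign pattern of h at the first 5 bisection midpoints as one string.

h(2.5) = -2.625 < 0, so the root lies in [2.5, 3]
h(2.75) = 0.234375 > 0, so the root lies in [2.5, 2.75]
h(2.625) = -1.302734 < 0, so the root lies in [2.625, 2.75]
h(2.6875) = -0.5618 < 0, so the root lies in [2.6875, 2.75]
h(2.71875) = -0.1707 < 0, so the root lies in [2.71875, 2.75]

-+---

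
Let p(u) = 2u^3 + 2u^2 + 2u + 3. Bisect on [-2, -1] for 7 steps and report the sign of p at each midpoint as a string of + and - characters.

u = -1.5 gives p = -2.25, negative; keep [-1.5, -1]
u = -1.25 gives p = -0.28125, negative; keep [-1.25, -1]
u = -1.125 gives p = 0.433594, positive; keep [-1.25, -1.125]
u = -1.1875 gives p = 0.0962, positive; keep [-1.25, -1.1875]
u = -1.21875 gives p = -0.0873, negative; keep [-1.21875, -1.1875]
u = -1.203125 gives p = 0.0057, positive; keep [-1.21875, -1.203125]
u = -1.2109375 gives p = -0.0405, negative; keep [-1.2109375, -1.203125]

--++-+-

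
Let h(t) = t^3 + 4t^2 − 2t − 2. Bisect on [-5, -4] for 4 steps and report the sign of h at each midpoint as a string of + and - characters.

h(-4.5) = -3.125 < 0, so the root lies in [-4.5, -4]
h(-4.25) = 1.984375 > 0, so the root lies in [-4.5, -4.25]
h(-4.375) = -0.427734 < 0, so the root lies in [-4.375, -4.25]
h(-4.3125) = 0.8132 > 0, so the root lies in [-4.375, -4.3125]

-+-+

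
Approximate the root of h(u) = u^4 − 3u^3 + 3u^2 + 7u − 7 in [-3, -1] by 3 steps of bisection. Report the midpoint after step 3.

-1.25

h(-2) = 31 > 0, so the root lies in [-2, -1]
h(-1.5) = 4.4375 > 0, so the root lies in [-1.5, -1]
h(-1.25) = -2.761719 < 0, so the root lies in [-1.5, -1.25]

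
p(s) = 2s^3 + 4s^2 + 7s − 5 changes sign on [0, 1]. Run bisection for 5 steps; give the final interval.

p(0.5) = -0.25 < 0, so the root lies in [0.5, 1]
p(0.75) = 3.34375 > 0, so the root lies in [0.5, 0.75]
p(0.625) = 1.425781 > 0, so the root lies in [0.5, 0.625]
p(0.5625) = 0.5591 > 0, so the root lies in [0.5, 0.5625]
p(0.53125) = 0.1475 > 0, so the root lies in [0.5, 0.53125]

[0.5, 0.53125]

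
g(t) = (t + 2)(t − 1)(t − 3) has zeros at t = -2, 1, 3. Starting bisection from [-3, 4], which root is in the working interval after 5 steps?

-2

midpoint 0.5: g = 3.125 > 0 → [-3, 0.5]
midpoint -1.25: g = 7.171875 > 0 → [-3, -1.25]
midpoint -2.125: g = -2.001953 < 0 → [-2.125, -1.25]
midpoint -1.6875: g = 3.9368 > 0 → [-2.125, -1.6875]
midpoint -1.90625: g = 1.3368 > 0 → [-2.125, -1.90625]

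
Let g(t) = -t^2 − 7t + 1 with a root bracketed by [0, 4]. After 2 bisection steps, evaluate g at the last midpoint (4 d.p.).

-7.0000

m = 2, g(m) = -17 (−); new bracket [0, 2]
m = 1, g(m) = -7 (−); new bracket [0, 1]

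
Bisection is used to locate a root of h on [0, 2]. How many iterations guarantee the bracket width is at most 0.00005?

16

Width after n steps is 2/2^n. Need 2^n ≥ 2/0.00005 = 40000.
2^15 = 32768 < 40000 ≤ 2^16 = 65536, so n = 16.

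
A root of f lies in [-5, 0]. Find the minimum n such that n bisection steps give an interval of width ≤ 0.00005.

17

Width after n steps is 5/2^n. Need 2^n ≥ 5/0.00005 = 100000.
2^16 = 65536 < 100000 ≤ 2^17 = 131072, so n = 17.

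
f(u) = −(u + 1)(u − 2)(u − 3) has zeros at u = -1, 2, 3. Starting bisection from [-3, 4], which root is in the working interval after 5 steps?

-1

m = 0.5, f(m) = -5.625 (−); new bracket [-3, 0.5]
m = -1.25, f(m) = 3.453125 (+); new bracket [-1.25, 0.5]
m = -0.375, f(m) = -5.009766 (−); new bracket [-1.25, -0.375]
m = -0.8125, f(m) = -2.0105 (−); new bracket [-1.25, -0.8125]
m = -1.03125, f(m) = 0.3819 (+); new bracket [-1.03125, -0.8125]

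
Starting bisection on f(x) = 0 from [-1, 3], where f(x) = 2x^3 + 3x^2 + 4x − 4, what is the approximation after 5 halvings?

m = 1, f(m) = 5 (+); new bracket [-1, 1]
m = 0, f(m) = -4 (−); new bracket [0, 1]
m = 0.5, f(m) = -1 (−); new bracket [0.5, 1]
m = 0.75, f(m) = 1.5312 (+); new bracket [0.5, 0.75]
m = 0.625, f(m) = 0.1602 (+); new bracket [0.5, 0.625]

0.625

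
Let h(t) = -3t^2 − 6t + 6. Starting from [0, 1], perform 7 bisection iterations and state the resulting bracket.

m = 0.5, h(m) = 2.25 (+); new bracket [0.5, 1]
m = 0.75, h(m) = -0.1875 (−); new bracket [0.5, 0.75]
m = 0.625, h(m) = 1.078125 (+); new bracket [0.625, 0.75]
m = 0.6875, h(m) = 0.457 (+); new bracket [0.6875, 0.75]
m = 0.71875, h(m) = 0.1377 (+); new bracket [0.71875, 0.75]
m = 0.734375, h(m) = -0.0242 (−); new bracket [0.71875, 0.734375]
m = 0.7265625, h(m) = 0.0569 (+); new bracket [0.7265625, 0.734375]

[0.7265625, 0.734375]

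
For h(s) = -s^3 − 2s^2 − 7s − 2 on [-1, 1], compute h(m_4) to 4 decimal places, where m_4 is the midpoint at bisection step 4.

0.3965

m = 0, h(m) = -2 (−); new bracket [-1, 0]
m = -0.5, h(m) = 1.125 (+); new bracket [-0.5, 0]
m = -0.25, h(m) = -0.359375 (−); new bracket [-0.5, -0.25]
m = -0.375, h(m) = 0.3965 (+); new bracket [-0.375, -0.25]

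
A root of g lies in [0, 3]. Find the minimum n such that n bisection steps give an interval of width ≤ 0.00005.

Width after n steps is 3/2^n. Need 2^n ≥ 3/0.00005 = 60000.
2^15 = 32768 < 60000 ≤ 2^16 = 65536, so n = 16.

16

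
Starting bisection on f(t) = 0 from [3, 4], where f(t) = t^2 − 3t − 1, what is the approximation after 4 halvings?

3.3125

m = 3.5, f(m) = 0.75 (+); new bracket [3, 3.5]
m = 3.25, f(m) = -0.1875 (−); new bracket [3.25, 3.5]
m = 3.375, f(m) = 0.265625 (+); new bracket [3.25, 3.375]
m = 3.3125, f(m) = 0.0352 (+); new bracket [3.25, 3.3125]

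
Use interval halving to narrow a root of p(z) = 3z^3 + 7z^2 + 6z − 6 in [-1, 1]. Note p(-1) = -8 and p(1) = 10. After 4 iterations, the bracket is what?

[0.5, 0.625]

z = 0 gives p = -6, negative; keep [0, 1]
z = 0.5 gives p = -0.875, negative; keep [0.5, 1]
z = 0.75 gives p = 3.703125, positive; keep [0.5, 0.75]
z = 0.625 gives p = 1.2168, positive; keep [0.5, 0.625]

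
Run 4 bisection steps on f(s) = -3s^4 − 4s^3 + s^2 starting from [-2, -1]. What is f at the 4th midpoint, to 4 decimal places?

s = -1.5 gives f = 0.5625, positive; keep [-2, -1.5]
s = -1.75 gives f = -3.636719, negative; keep [-1.75, -1.5]
s = -1.625 gives f = -1.114014, negative; keep [-1.625, -1.5]
s = -1.5625 gives f = -0.1812, negative; keep [-1.5625, -1.5]

-0.1812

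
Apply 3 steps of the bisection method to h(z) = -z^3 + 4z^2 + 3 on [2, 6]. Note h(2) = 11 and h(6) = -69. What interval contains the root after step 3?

m = 4, h(m) = 3 (+); new bracket [4, 6]
m = 5, h(m) = -22 (−); new bracket [4, 5]
m = 4.5, h(m) = -7.125 (−); new bracket [4, 4.5]

[4, 4.5]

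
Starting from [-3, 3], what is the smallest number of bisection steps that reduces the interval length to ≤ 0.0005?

14

Width after n steps is 6/2^n. Need 2^n ≥ 6/0.0005 = 12000.
2^13 = 8192 < 12000 ≤ 2^14 = 16384, so n = 14.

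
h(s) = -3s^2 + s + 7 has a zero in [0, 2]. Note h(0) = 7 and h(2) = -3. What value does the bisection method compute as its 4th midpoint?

1.625

s = 1 gives h = 5, positive; keep [1, 2]
s = 1.5 gives h = 1.75, positive; keep [1.5, 2]
s = 1.75 gives h = -0.4375, negative; keep [1.5, 1.75]
s = 1.625 gives h = 0.7031, positive; keep [1.625, 1.75]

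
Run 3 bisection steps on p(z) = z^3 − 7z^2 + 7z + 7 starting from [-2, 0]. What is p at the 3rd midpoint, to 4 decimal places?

p(-1) = -8 < 0, so the root lies in [-1, 0]
p(-0.5) = 1.625 > 0, so the root lies in [-1, -0.5]
p(-0.75) = -2.609375 < 0, so the root lies in [-0.75, -0.5]

-2.6094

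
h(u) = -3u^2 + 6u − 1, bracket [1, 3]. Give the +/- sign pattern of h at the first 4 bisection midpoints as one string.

m = 2, h(m) = -1 (−); new bracket [1, 2]
m = 1.5, h(m) = 1.25 (+); new bracket [1.5, 2]
m = 1.75, h(m) = 0.3125 (+); new bracket [1.75, 2]
m = 1.875, h(m) = -0.2969 (−); new bracket [1.75, 1.875]

-++-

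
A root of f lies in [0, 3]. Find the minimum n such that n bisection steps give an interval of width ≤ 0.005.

10

Width after n steps is 3/2^n. Need 2^n ≥ 3/0.005 = 600.
2^9 = 512 < 600 ≤ 2^10 = 1024, so n = 10.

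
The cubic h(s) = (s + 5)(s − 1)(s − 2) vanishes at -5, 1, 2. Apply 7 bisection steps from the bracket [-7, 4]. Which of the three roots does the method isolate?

-5

midpoint -1.5: h = 30.625 > 0 → [-7, -1.5]
midpoint -4.25: h = 24.609375 > 0 → [-7, -4.25]
midpoint -5.625: h = -31.572266 < 0 → [-5.625, -4.25]
midpoint -4.9375: h = 2.5745 > 0 → [-5.625, -4.9375]
midpoint -5.28125: h = -12.8631 < 0 → [-5.28125, -4.9375]
midpoint -5.109375: h = -4.7506 < 0 → [-5.109375, -4.9375]
midpoint -5.0234375: h = -0.9915 < 0 → [-5.0234375, -4.9375]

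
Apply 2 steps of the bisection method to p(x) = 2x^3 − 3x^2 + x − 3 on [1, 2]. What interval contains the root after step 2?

[1.5, 1.75]

p(1.5) = -1.5 < 0, so the root lies in [1.5, 2]
p(1.75) = 0.28125 > 0, so the root lies in [1.5, 1.75]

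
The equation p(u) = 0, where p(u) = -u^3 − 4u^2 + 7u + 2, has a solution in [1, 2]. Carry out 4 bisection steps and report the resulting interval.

midpoint 1.5: p = 0.125 > 0 → [1.5, 2]
midpoint 1.75: p = -3.359375 < 0 → [1.5, 1.75]
midpoint 1.625: p = -1.478516 < 0 → [1.5, 1.625]
midpoint 1.5625: p = -0.6428 < 0 → [1.5, 1.5625]

[1.5, 1.5625]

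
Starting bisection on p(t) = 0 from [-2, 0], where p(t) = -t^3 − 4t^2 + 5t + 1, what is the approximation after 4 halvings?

t = -1 gives p = -7, negative; keep [-1, 0]
t = -0.5 gives p = -2.375, negative; keep [-0.5, 0]
t = -0.25 gives p = -0.484375, negative; keep [-0.25, 0]
t = -0.125 gives p = 0.3145, positive; keep [-0.25, -0.125]

-0.125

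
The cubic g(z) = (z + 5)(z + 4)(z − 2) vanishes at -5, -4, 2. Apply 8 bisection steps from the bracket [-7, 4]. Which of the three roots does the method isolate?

2

g(-1.5) = -30.625 < 0, so the root lies in [-1.5, 4]
g(1.25) = -24.609375 < 0, so the root lies in [1.25, 4]
g(2.625) = 31.572266 > 0, so the root lies in [1.25, 2.625]
g(1.9375) = -2.5745 < 0, so the root lies in [1.9375, 2.625]
g(2.28125) = 12.8631 > 0, so the root lies in [1.9375, 2.28125]
g(2.109375) = 4.7506 > 0, so the root lies in [1.9375, 2.109375]
g(2.0234375) = 0.9915 > 0, so the root lies in [1.9375, 2.0234375]
g(1.98046875) = -0.8154 < 0, so the root lies in [1.98046875, 2.0234375]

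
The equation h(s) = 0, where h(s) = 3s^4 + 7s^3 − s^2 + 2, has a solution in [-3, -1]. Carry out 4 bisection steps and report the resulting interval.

s = -2 gives h = -10, negative; keep [-3, -2]
s = -2.5 gives h = 3.5625, positive; keep [-2.5, -2]
s = -2.25 gives h = -5.910156, negative; keep [-2.5, -2.25]
s = -2.375 gives h = -1.9661, negative; keep [-2.5, -2.375]

[-2.5, -2.375]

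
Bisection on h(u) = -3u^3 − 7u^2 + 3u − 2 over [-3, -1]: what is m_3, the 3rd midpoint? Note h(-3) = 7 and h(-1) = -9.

-2.75

m = -2, h(m) = -12 (−); new bracket [-3, -2]
m = -2.5, h(m) = -6.375 (−); new bracket [-3, -2.5]
m = -2.75, h(m) = -0.796875 (−); new bracket [-3, -2.75]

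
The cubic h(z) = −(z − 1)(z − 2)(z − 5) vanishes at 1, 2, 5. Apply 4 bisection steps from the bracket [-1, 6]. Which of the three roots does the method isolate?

z = 2.5 gives h = 1.875, positive; keep [2.5, 6]
z = 4.25 gives h = 5.484375, positive; keep [4.25, 6]
z = 5.125 gives h = -1.611328, negative; keep [4.25, 5.125]
z = 4.6875 gives h = 3.0969, positive; keep [4.6875, 5.125]

5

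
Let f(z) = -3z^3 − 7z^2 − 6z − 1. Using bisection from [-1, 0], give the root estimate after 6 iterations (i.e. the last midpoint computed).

-0.203125

midpoint -0.5: f = 0.625 > 0 → [-0.5, 0]
midpoint -0.25: f = 0.109375 > 0 → [-0.25, 0]
midpoint -0.125: f = -0.353516 < 0 → [-0.25, -0.125]
midpoint -0.1875: f = -0.1013 < 0 → [-0.25, -0.1875]
midpoint -0.21875: f = 0.0089 > 0 → [-0.21875, -0.1875]
midpoint -0.203125: f = -0.0449 < 0 → [-0.21875, -0.203125]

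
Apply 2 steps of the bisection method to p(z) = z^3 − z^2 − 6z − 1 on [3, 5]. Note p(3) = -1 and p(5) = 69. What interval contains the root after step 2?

z = 4 gives p = 23, positive; keep [3, 4]
z = 3.5 gives p = 8.625, positive; keep [3, 3.5]

[3, 3.5]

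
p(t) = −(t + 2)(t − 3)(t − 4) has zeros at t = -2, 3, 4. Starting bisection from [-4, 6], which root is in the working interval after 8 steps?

-2

t = 1 gives p = -18, negative; keep [-4, 1]
t = -1.5 gives p = -12.375, negative; keep [-4, -1.5]
t = -2.75 gives p = 29.109375, positive; keep [-2.75, -1.5]
t = -2.125 gives p = 3.9238, positive; keep [-2.125, -1.5]
t = -1.8125 gives p = -5.2449, negative; keep [-2.125, -1.8125]
t = -1.96875 gives p = -0.9268, negative; keep [-2.125, -1.96875]
t = -2.046875 gives p = 1.4305, positive; keep [-2.046875, -1.96875]
t = -2.0078125 gives p = 0.235, positive; keep [-2.0078125, -1.96875]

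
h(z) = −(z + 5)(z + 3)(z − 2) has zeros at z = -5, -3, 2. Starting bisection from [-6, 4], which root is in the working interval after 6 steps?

2

h(-1) = 24 > 0, so the root lies in [-1, 4]
h(1.5) = 14.625 > 0, so the root lies in [1.5, 4]
h(2.75) = -33.421875 < 0, so the root lies in [1.5, 2.75]
h(2.125) = -4.5645 < 0, so the root lies in [1.5, 2.125]
h(1.8125) = 6.1472 > 0, so the root lies in [1.8125, 2.125]
h(1.96875) = 1.0821 > 0, so the root lies in [1.96875, 2.125]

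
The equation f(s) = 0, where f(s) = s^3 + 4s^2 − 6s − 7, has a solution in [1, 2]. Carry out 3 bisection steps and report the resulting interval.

[1.625, 1.75]

midpoint 1.5: f = -3.625 < 0 → [1.5, 2]
midpoint 1.75: f = 0.109375 > 0 → [1.5, 1.75]
midpoint 1.625: f = -1.896484 < 0 → [1.625, 1.75]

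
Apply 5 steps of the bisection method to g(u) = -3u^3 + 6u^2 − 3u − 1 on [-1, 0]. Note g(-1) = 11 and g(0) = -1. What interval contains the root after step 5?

midpoint -0.5: g = 2.375 > 0 → [-0.5, 0]
midpoint -0.25: g = 0.171875 > 0 → [-0.25, 0]
midpoint -0.125: g = -0.525391 < 0 → [-0.25, -0.125]
midpoint -0.1875: g = -0.2068 < 0 → [-0.25, -0.1875]
midpoint -0.21875: g = -0.0252 < 0 → [-0.25, -0.21875]

[-0.25, -0.21875]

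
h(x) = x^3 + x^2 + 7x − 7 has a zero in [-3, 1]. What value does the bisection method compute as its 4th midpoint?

0.75

midpoint -1: h = -14 < 0 → [-1, 1]
midpoint 0: h = -7 < 0 → [0, 1]
midpoint 0.5: h = -3.125 < 0 → [0.5, 1]
midpoint 0.75: h = -0.7656 < 0 → [0.75, 1]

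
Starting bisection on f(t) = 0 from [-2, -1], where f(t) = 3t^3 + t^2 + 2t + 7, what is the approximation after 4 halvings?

f(-1.5) = -3.875 < 0, so the root lies in [-1.5, -1]
f(-1.25) = 0.203125 > 0, so the root lies in [-1.5, -1.25]
f(-1.375) = -1.658203 < 0, so the root lies in [-1.375, -1.25]
f(-1.3125) = -0.6853 < 0, so the root lies in [-1.3125, -1.25]

-1.3125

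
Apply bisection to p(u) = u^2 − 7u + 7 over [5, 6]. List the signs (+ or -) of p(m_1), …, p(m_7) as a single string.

midpoint 5.5: p = -1.25 < 0 → [5.5, 6]
midpoint 5.75: p = -0.1875 < 0 → [5.75, 6]
midpoint 5.875: p = 0.390625 > 0 → [5.75, 5.875]
midpoint 5.8125: p = 0.0977 > 0 → [5.75, 5.8125]
midpoint 5.78125: p = -0.0459 < 0 → [5.78125, 5.8125]
midpoint 5.796875: p = 0.0256 > 0 → [5.78125, 5.796875]
midpoint 5.7890625: p = -0.0102 < 0 → [5.7890625, 5.796875]

--++-+-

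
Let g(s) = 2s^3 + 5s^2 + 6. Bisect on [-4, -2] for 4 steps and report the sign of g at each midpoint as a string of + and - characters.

g(-3) = -3 < 0, so the root lies in [-3, -2]
g(-2.5) = 6 > 0, so the root lies in [-3, -2.5]
g(-2.75) = 2.21875 > 0, so the root lies in [-3, -2.75]
g(-2.875) = -0.1992 < 0, so the root lies in [-2.875, -2.75]

-++-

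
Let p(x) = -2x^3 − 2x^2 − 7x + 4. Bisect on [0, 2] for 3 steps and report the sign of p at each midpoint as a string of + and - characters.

--+

x = 1 gives p = -7, negative; keep [0, 1]
x = 0.5 gives p = -0.25, negative; keep [0, 0.5]
x = 0.25 gives p = 2.09375, positive; keep [0.25, 0.5]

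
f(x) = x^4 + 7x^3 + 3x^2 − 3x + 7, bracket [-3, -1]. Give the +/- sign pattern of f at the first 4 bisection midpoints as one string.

f(-2) = -15 < 0, so the root lies in [-2, -1]
f(-1.5) = -0.3125 < 0, so the root lies in [-1.5, -1]
f(-1.25) = 4.207031 > 0, so the root lies in [-1.5, -1.25]
f(-1.375) = 2.1741 > 0, so the root lies in [-1.5, -1.375]

--++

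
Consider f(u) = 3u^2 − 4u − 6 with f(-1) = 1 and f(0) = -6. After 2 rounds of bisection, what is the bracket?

midpoint -0.5: f = -3.25 < 0 → [-1, -0.5]
midpoint -0.75: f = -1.3125 < 0 → [-1, -0.75]

[-1, -0.75]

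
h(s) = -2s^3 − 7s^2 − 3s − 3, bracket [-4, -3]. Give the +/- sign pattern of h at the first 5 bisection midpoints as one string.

++-+-

m = -3.5, h(m) = 7.5 (+); new bracket [-3.5, -3]
m = -3.25, h(m) = 1.46875 (+); new bracket [-3.25, -3]
m = -3.125, h(m) = -0.949219 (−); new bracket [-3.25, -3.125]
m = -3.1875, h(m) = 0.2124 (+); new bracket [-3.1875, -3.125]
m = -3.15625, h(m) = -0.3801 (−); new bracket [-3.1875, -3.15625]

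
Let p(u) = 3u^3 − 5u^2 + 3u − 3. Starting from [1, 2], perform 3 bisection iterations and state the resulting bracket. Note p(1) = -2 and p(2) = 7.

[1.375, 1.5]

midpoint 1.5: p = 0.375 > 0 → [1, 1.5]
midpoint 1.25: p = -1.203125 < 0 → [1.25, 1.5]
midpoint 1.375: p = -0.529297 < 0 → [1.375, 1.5]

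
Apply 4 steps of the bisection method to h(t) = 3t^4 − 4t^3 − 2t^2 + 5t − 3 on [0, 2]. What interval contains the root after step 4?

t = 1 gives h = -1, negative; keep [1, 2]
t = 1.5 gives h = 1.6875, positive; keep [1, 1.5]
t = 1.25 gives h = -0.363281, negative; keep [1.25, 1.5]
t = 1.375 gives h = 0.4187, positive; keep [1.25, 1.375]

[1.25, 1.375]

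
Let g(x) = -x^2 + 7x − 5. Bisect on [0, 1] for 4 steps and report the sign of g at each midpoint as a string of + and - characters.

midpoint 0.5: g = -1.75 < 0 → [0.5, 1]
midpoint 0.75: g = -0.3125 < 0 → [0.75, 1]
midpoint 0.875: g = 0.359375 > 0 → [0.75, 0.875]
midpoint 0.8125: g = 0.0273 > 0 → [0.75, 0.8125]

--++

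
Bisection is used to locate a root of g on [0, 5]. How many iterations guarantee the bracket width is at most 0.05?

7

Width after n steps is 5/2^n. Need 2^n ≥ 5/0.05 = 100.
2^6 = 64 < 100 ≤ 2^7 = 128, so n = 7.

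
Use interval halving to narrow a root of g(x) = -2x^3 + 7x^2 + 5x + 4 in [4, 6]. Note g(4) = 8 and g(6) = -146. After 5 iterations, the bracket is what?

x = 5 gives g = -46, negative; keep [4, 5]
x = 4.5 gives g = -14, negative; keep [4, 4.5]
x = 4.25 gives g = -1.84375, negative; keep [4, 4.25]
x = 4.125 gives g = 3.3555, positive; keep [4.125, 4.25]
x = 4.1875 gives g = 0.8267, positive; keep [4.1875, 4.25]

[4.1875, 4.25]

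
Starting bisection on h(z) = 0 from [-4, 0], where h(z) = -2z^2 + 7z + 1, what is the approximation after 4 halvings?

midpoint -2: h = -21 < 0 → [-2, 0]
midpoint -1: h = -8 < 0 → [-1, 0]
midpoint -0.5: h = -3 < 0 → [-0.5, 0]
midpoint -0.25: h = -0.875 < 0 → [-0.25, 0]

-0.25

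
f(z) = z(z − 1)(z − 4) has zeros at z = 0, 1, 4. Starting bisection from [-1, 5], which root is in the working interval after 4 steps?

midpoint 2: f = -4 < 0 → [2, 5]
midpoint 3.5: f = -4.375 < 0 → [3.5, 5]
midpoint 4.25: f = 3.453125 > 0 → [3.5, 4.25]
midpoint 3.875: f = -1.3926 < 0 → [3.875, 4.25]

4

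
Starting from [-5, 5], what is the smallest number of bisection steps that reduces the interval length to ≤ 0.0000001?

Width after n steps is 10/2^n. Need 2^n ≥ 10/0.0000001 = 100000000.
2^26 = 67108864 < 100000000 ≤ 2^27 = 134217728, so n = 27.

27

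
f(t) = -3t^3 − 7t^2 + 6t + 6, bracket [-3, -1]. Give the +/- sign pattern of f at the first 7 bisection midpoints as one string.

m = -2, f(m) = -10 (−); new bracket [-3, -2]
m = -2.5, f(m) = -5.875 (−); new bracket [-3, -2.5]
m = -2.75, f(m) = -1.046875 (−); new bracket [-3, -2.75]
m = -2.875, f(m) = 2.1816 (+); new bracket [-2.875, -2.75]
m = -2.8125, f(m) = 0.4958 (+); new bracket [-2.8125, -2.75]
m = -2.78125, f(m) = -0.2931 (−); new bracket [-2.8125, -2.78125]
m = -2.796875, f(m) = 0.0969 (+); new bracket [-2.796875, -2.78125]

---++-+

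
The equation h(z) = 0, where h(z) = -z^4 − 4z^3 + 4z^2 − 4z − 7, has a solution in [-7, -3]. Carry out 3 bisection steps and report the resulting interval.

[-5, -4.5]

h(-5) = -12 < 0, so the root lies in [-5, -3]
h(-4) = 73 > 0, so the root lies in [-5, -4]
h(-4.5) = 46.4375 > 0, so the root lies in [-5, -4.5]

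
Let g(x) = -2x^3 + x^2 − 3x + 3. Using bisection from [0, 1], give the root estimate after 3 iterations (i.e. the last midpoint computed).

0.875

m = 0.5, g(m) = 1.5 (+); new bracket [0.5, 1]
m = 0.75, g(m) = 0.46875 (+); new bracket [0.75, 1]
m = 0.875, g(m) = -0.199219 (−); new bracket [0.75, 0.875]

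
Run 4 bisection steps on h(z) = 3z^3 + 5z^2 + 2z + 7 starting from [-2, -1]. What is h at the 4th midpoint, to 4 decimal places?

0.0750

z = -1.5 gives h = 5.125, positive; keep [-2, -1.5]
z = -1.75 gives h = 2.734375, positive; keep [-2, -1.75]
z = -1.875 gives h = 1.052734, positive; keep [-2, -1.875]
z = -1.9375 gives h = 0.075, positive; keep [-2, -1.9375]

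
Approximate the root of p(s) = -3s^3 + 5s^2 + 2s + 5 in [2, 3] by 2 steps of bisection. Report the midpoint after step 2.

p(2.5) = -5.625 < 0, so the root lies in [2, 2.5]
p(2.25) = 0.640625 > 0, so the root lies in [2.25, 2.5]

2.25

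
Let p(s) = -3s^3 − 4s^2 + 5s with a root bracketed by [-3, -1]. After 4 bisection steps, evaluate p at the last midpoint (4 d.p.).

0.0996

s = -2 gives p = -2, negative; keep [-3, -2]
s = -2.5 gives p = 9.375, positive; keep [-2.5, -2]
s = -2.25 gives p = 2.671875, positive; keep [-2.25, -2]
s = -2.125 gives p = 0.0996, positive; keep [-2.125, -2]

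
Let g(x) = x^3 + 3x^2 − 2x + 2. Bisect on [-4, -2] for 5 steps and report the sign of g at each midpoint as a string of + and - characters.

++-++

m = -3, g(m) = 8 (+); new bracket [-4, -3]
m = -3.5, g(m) = 2.875 (+); new bracket [-4, -3.5]
m = -3.75, g(m) = -1.046875 (−); new bracket [-3.75, -3.5]
m = -3.625, g(m) = 1.0371 (+); new bracket [-3.75, -3.625]
m = -3.6875, g(m) = 0.0266 (+); new bracket [-3.75, -3.6875]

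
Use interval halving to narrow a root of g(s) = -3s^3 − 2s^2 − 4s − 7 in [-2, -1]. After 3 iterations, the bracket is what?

[-1.25, -1.125]

s = -1.5 gives g = 4.625, positive; keep [-1.5, -1]
s = -1.25 gives g = 0.734375, positive; keep [-1.25, -1]
s = -1.125 gives g = -0.759766, negative; keep [-1.25, -1.125]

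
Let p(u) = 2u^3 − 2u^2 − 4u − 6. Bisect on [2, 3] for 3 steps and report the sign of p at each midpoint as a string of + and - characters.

+-+

m = 2.5, p(m) = 2.75 (+); new bracket [2, 2.5]
m = 2.25, p(m) = -2.34375 (−); new bracket [2.25, 2.5]
m = 2.375, p(m) = 0.011719 (+); new bracket [2.25, 2.375]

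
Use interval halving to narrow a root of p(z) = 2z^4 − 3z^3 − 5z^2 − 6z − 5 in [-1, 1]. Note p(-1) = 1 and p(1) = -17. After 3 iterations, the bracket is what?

[-1, -0.75]

p(0) = -5 < 0, so the root lies in [-1, 0]
p(-0.5) = -2.75 < 0, so the root lies in [-1, -0.5]
p(-0.75) = -1.414062 < 0, so the root lies in [-1, -0.75]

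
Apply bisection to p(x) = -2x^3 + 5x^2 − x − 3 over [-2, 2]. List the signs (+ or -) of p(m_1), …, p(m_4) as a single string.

midpoint 0: p = -3 < 0 → [-2, 0]
midpoint -1: p = 5 > 0 → [-1, 0]
midpoint -0.5: p = -1 < 0 → [-1, -0.5]
midpoint -0.75: p = 1.4062 > 0 → [-0.75, -0.5]

-+-+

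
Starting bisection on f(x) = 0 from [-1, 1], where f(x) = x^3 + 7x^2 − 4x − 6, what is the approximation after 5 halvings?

-0.6875

m = 0, f(m) = -6 (−); new bracket [-1, 0]
m = -0.5, f(m) = -2.375 (−); new bracket [-1, -0.5]
m = -0.75, f(m) = 0.515625 (+); new bracket [-0.75, -0.5]
m = -0.625, f(m) = -1.0098 (−); new bracket [-0.75, -0.625]
m = -0.6875, f(m) = -0.2664 (−); new bracket [-0.75, -0.6875]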